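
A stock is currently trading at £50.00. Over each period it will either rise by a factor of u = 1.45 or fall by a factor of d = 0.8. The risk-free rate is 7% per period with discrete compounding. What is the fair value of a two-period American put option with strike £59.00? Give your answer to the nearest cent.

£10.59

Risk-neutral probability p = (1 + 0.07 − 0.8)/(1.45 − 0.8) = 0.2700/0.6500 = 0.4154
Terminal stock prices: S_uu = 105.1, S_ud = 58, S_dd = 32
Terminal payoffs (K − S): max(-46.12, 0) = 0, max(1, 0) = 1, max(27, 0) = 27
Node u (S = 72.5): continuation = 1/1.07·[0.4154·0.0000 + 0.5846·1.0000] = 0.5464; exercise value = 0.0000 ≤ continuation, so V_u = 0.5464
Node d (S = 40): continuation = 1/1.07·[0.4154·1.0000 + 0.5846·27.0000] = 15.1402; exercise value = 19.0000 > continuation, so V_d = 19.0000 (exercise)
Node 0 (S = 50): continuation = 1/1.07·[0.4154·0.5464 + 0.5846·19.0000] = 10.5931; exercise value = 9.0000 ≤ continuation, so V_0 = 10.5931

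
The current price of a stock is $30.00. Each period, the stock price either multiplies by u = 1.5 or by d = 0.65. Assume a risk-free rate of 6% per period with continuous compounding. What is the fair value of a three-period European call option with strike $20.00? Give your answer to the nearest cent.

$14.96

Risk-neutral probability p = (e^0.06 − 0.65)/(1.5 − 0.65) = 0.4118/0.8500 = 0.4845
Terminal stock prices: S_uuu = 101.2, S_uud = 43.88, S_udd = 19.01, S_ddd = 8.239
Terminal payoffs (S − K): max(81.25, 0) = 81.25, max(23.88, 0) = 23.88, max(-0.9875, 0) = 0, max(-11.76, 0) = 0
Node uu (S = 67.5): V_uu = e^(−0.06)·[0.4845·81.2500 + 0.5155·23.8750] = 48.6647
Node ud (S = 29.25): V_ud = e^(−0.06)·[0.4845·23.8750 + 0.5155·0.0000] = 10.8941
Node dd (S = 12.68): V_dd = e^(−0.06)·[0.4845·0.0000 + 0.5155·0.0000] = 0.0000
Node u (S = 45): V_u = e^(−0.06)·[0.4845·48.6647 + 0.5155·10.8941] = 27.4943
Node d (S = 19.5): V_d = e^(−0.06)·[0.4845·10.8941 + 0.5155·0.0000] = 4.9710
Node 0 (S = 30): V_0 = e^(−0.06)·[0.4845·27.4943 + 0.5155·4.9710] = 14.9588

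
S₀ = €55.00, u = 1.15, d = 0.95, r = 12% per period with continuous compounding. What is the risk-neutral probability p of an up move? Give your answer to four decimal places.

p = 0.8875

Risk-neutral probability p = (e^0.12 − 0.95)/(1.15 − 0.95) = 0.1775/0.2000 = 0.8875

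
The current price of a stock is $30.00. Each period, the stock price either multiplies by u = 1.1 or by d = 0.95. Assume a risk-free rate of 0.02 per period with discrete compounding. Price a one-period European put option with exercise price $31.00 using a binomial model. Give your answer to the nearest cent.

Risk-neutral probability p = (1 + 0.02 − 0.95)/(1.1 − 0.95) = 0.0700/0.1500 = 0.4667
Terminal stock prices: S_u = 33, S_d = 28.5
Terminal payoffs (K − S): max(-2, 0) = 0, max(2.5, 0) = 2.5
Node 0 (S = 30): V_0 = 1/1.02·[0.4667·0.0000 + 0.5333·2.5000] = 1.3072

$1.31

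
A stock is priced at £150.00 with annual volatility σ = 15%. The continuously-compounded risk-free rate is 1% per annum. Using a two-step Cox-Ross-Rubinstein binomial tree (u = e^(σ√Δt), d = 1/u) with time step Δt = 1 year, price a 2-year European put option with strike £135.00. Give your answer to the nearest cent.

CRR parameters: u = e^(σ√Δt) = e^(0.15·√1) = 1.1618, d = 1/u = 0.8607
Per-period rate: rΔt = 0.01·1 = 0.01, so R = e^0.01 = 1.0101
Risk-neutral probability p = (e^0.01 − 0.8607)/(1.1618 − 0.8607) = 0.1493/0.3011 = 0.4959
Terminal stock prices: S_uu = 202.5, S_ud = 150, S_dd = 111.1
Terminal payoffs (K − S): max(-67.48, 0) = 0, max(-15, 0) = 0, max(23.88, 0) = 23.88
Node u (S = 174.3): V_u = e^(−0.01)·[0.4959·0.0000 + 0.5041·0.0000] = 0.0000
Node d (S = 129.1): V_d = e^(−0.01)·[0.4959·0.0000 + 0.5041·23.8773] = 11.9157
Node 0 (S = 150): V_0 = e^(−0.01)·[0.4959·0.0000 + 0.5041·11.9157] = 5.9464

£5.95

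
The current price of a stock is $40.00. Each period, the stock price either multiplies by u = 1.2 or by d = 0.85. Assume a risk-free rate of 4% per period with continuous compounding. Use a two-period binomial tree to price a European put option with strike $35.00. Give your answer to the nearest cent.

Risk-neutral probability p = (e^0.04 − 0.85)/(1.2 − 0.85) = 0.1908/0.3500 = 0.5452
Terminal stock prices: S_uu = 57.6, S_ud = 40.8, S_dd = 28.9
Terminal payoffs (K − S): max(-22.6, 0) = 0, max(-5.8, 0) = 0, max(6.1, 0) = 6.1
Node u (S = 48): V_u = e^(−0.04)·[0.5452·0.0000 + 0.4548·0.0000] = 0.0000
Node d (S = 34): V_d = e^(−0.04)·[0.5452·0.0000 + 0.4548·6.1000] = 2.6657
Node 0 (S = 40): V_0 = e^(−0.04)·[0.5452·0.0000 + 0.4548·2.6657] = 1.1649

$1.16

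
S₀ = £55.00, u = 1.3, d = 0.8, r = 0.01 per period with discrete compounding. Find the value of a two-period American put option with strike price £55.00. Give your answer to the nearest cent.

£6.53

Risk-neutral probability p = (1 + 0.01 − 0.8)/(1.3 − 0.8) = 0.2100/0.5000 = 0.4200
Terminal stock prices: S_uu = 92.95, S_ud = 57.2, S_dd = 35.2
Terminal payoffs (K − S): max(-37.95, 0) = 0, max(-2.2, 0) = 0, max(19.8, 0) = 19.8
Node u (S = 71.5): continuation = 1/1.01·[0.4200·0.0000 + 0.5800·0.0000] = 0.0000; exercise value = 0.0000 ≤ continuation, so V_u = 0.0000
Node d (S = 44): continuation = 1/1.01·[0.4200·0.0000 + 0.5800·19.8000] = 11.3703; exercise value = 11.0000 ≤ continuation, so V_d = 11.3703
Node 0 (S = 55): continuation = 1/1.01·[0.4200·0.0000 + 0.5800·11.3703] = 6.5295; exercise value = 0.0000 ≤ continuation, so V_0 = 6.5295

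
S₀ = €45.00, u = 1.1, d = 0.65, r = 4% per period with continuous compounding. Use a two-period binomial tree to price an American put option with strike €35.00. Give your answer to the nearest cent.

€1.02

Risk-neutral probability p = (e^0.04 − 0.65)/(1.1 − 0.65) = 0.3908/0.4500 = 0.8685
Terminal stock prices: S_uu = 54.45, S_ud = 32.18, S_dd = 19.01
Terminal payoffs (K − S): max(-19.45, 0) = 0, max(2.825, 0) = 2.825, max(15.99, 0) = 15.99
Node u (S = 49.5): continuation = e^(−0.04)·[0.8685·0.0000 + 0.1315·2.8250] = 0.3570; exercise value = 0.0000 ≤ continuation, so V_u = 0.3570
Node d (S = 29.25): continuation = e^(−0.04)·[0.8685·2.8250 + 0.1315·15.9875] = 4.3776; exercise value = 5.7500 > continuation, so V_d = 5.7500 (exercise)
Node 0 (S = 45): continuation = e^(−0.04)·[0.8685·0.3570 + 0.1315·5.7500] = 1.0245; exercise value = 0.0000 ≤ continuation, so V_0 = 1.0245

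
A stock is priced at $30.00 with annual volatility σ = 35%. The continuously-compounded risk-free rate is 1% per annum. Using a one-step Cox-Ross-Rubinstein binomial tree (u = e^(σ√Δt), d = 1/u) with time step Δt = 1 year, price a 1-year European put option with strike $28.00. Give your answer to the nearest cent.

$3.89

CRR parameters: u = e^(σ√Δt) = e^(0.35·√1) = 1.4191, d = 1/u = 0.7047
Per-period rate: rΔt = 0.01·1 = 0.01, so R = e^0.01 = 1.0101
Risk-neutral probability p = (e^0.01 − 0.7047)/(1.4191 − 0.7047) = 0.3054/0.7144 = 0.4275
Terminal stock prices: S_u = 42.57, S_d = 21.14
Terminal payoffs (K − S): max(-14.57, 0) = 0, max(6.859, 0) = 6.859
Node 0 (S = 30): V_0 = e^(−0.01)·[0.4275·0.0000 + 0.5725·6.8594] = 3.8882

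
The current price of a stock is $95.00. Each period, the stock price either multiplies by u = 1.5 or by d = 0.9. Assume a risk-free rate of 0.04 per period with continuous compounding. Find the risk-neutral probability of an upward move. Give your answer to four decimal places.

Risk-neutral probability p = (e^0.04 − 0.9)/(1.5 − 0.9) = 0.1408/0.6000 = 0.2347

p = 0.2347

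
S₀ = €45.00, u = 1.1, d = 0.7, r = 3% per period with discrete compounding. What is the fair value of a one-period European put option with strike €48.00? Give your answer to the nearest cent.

€2.80

Risk-neutral probability p = (1 + 0.03 − 0.7)/(1.1 − 0.7) = 0.3300/0.4000 = 0.8250
Terminal stock prices: S_u = 49.5, S_d = 31.5
Terminal payoffs (K − S): max(-1.5, 0) = 0, max(16.5, 0) = 16.5
Node 0 (S = 45): V_0 = 1/1.03·[0.8250·0.0000 + 0.1750·16.5000] = 2.8034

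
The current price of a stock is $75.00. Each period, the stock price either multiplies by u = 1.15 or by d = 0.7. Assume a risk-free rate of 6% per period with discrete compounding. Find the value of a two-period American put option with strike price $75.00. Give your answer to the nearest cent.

Risk-neutral probability p = (1 + 0.06 − 0.7)/(1.15 − 0.7) = 0.3600/0.4500 = 0.8000
Terminal stock prices: S_uu = 99.19, S_ud = 60.37, S_dd = 36.75
Terminal payoffs (K − S): max(-24.19, 0) = 0, max(14.63, 0) = 14.63, max(38.25, 0) = 38.25
Node u (S = 86.25): continuation = 1/1.06·[0.8000·0.0000 + 0.2000·14.6250] = 2.7594; exercise value = 0.0000 ≤ continuation, so V_u = 2.7594
Node d (S = 52.5): continuation = 1/1.06·[0.8000·14.6250 + 0.2000·38.2500] = 18.2547; exercise value = 22.5000 > continuation, so V_d = 22.5000 (exercise)
Node 0 (S = 75): continuation = 1/1.06·[0.8000·2.7594 + 0.2000·22.5000] = 6.3279; exercise value = 0.0000 ≤ continuation, so V_0 = 6.3279

$6.33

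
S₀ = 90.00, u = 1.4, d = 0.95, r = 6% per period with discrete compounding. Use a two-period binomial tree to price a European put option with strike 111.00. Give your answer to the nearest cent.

Risk-neutral probability p = (1 + 0.06 − 0.95)/(1.4 − 0.95) = 0.1100/0.4500 = 0.2444
Terminal stock prices: S_uu = 176.4, S_ud = 119.7, S_dd = 81.22
Terminal payoffs (K − S): max(-65.4, 0) = 0, max(-8.7, 0) = 0, max(29.78, 0) = 29.78
Node u (S = 126): V_u = 1/1.06·[0.2444·0.0000 + 0.7556·0.0000] = 0.0000
Node d (S = 85.5): V_d = 1/1.06·[0.2444·0.0000 + 0.7556·29.7750] = 21.2233
Node 0 (S = 90): V_0 = 1/1.06·[0.2444·0.0000 + 0.7556·21.2233] = 15.1277

15.13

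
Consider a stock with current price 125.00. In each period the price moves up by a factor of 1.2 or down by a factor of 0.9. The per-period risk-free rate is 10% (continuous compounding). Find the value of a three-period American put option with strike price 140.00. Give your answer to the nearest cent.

Risk-neutral probability p = (e^0.1 − 0.9)/(1.2 − 0.9) = 0.2052/0.3000 = 0.6839
Terminal stock prices: S_uuu = 216, S_uud = 162, S_udd = 121.5, S_ddd = 91.13
Terminal payoffs (K − S): max(-76, 0) = 0, max(-22, 0) = 0, max(18.5, 0) = 18.5, max(48.87, 0) = 48.87
Node uu (S = 180): continuation = e^(−0.1)·[0.6839·0.0000 + 0.3161·0.0000] = 0.0000; exercise value = 0.0000 ≤ continuation, so V_uu = 0.0000
Node ud (S = 135): continuation = e^(−0.1)·[0.6839·0.0000 + 0.3161·18.5000] = 5.2913; exercise value = 5.0000 ≤ continuation, so V_ud = 5.2913
Node dd (S = 101.2): continuation = e^(−0.1)·[0.6839·18.5000 + 0.3161·48.8750] = 25.4272; exercise value = 38.7500 > continuation, so V_dd = 38.7500 (exercise)
Node u (S = 150): continuation = e^(−0.1)·[0.6839·0.0000 + 0.3161·5.2913] = 1.5134; exercise value = 0.0000 ≤ continuation, so V_u = 1.5134
Node d (S = 112.5): continuation = e^(−0.1)·[0.6839·5.2913 + 0.3161·38.7500] = 14.3575; exercise value = 27.5000 > continuation, so V_d = 27.5000 (exercise)
Node 0 (S = 125): continuation = e^(−0.1)·[0.6839·1.5134 + 0.3161·27.5000] = 8.8020; exercise value = 15.0000 > continuation, so V_0 = 15.0000 (exercise)

15.00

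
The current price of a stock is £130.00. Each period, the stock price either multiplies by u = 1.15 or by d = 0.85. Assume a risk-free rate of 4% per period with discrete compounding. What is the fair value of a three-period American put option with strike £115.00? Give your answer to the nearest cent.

Risk-neutral probability p = (1 + 0.04 − 0.85)/(1.15 − 0.85) = 0.1900/0.3000 = 0.6333
Terminal stock prices: S_uuu = 197.7, S_uud = 146.1, S_udd = 108, S_ddd = 79.84
Terminal payoffs (K − S): max(-82.71, 0) = 0, max(-31.14, 0) = 0, max(6.986, 0) = 6.986, max(35.16, 0) = 35.16
Node uu (S = 171.9): continuation = 1/1.04·[0.6333·0.0000 + 0.3667·0.0000] = 0.0000; exercise value = 0.0000 ≤ continuation, so V_uu = 0.0000
Node ud (S = 127.1): continuation = 1/1.04·[0.6333·0.0000 + 0.3667·6.9863] = 2.4631; exercise value = 0.0000 ≤ continuation, so V_ud = 2.4631
Node dd (S = 93.92): continuation = 1/1.04·[0.6333·6.9863 + 0.3667·35.1638] = 16.6519; exercise value = 21.0750 > continuation, so V_dd = 21.0750 (exercise)
Node u (S = 149.5): continuation = 1/1.04·[0.6333·0.0000 + 0.3667·2.4631] = 0.8684; exercise value = 0.0000 ≤ continuation, so V_u = 0.8684
Node d (S = 110.5): continuation = 1/1.04·[0.6333·2.4631 + 0.3667·21.0750] = 8.9303; exercise value = 4.5000 ≤ continuation, so V_d = 8.9303
Node 0 (S = 130): continuation = 1/1.04·[0.6333·0.8684 + 0.3667·8.9303] = 3.6773; exercise value = 0.0000 ≤ continuation, so V_0 = 3.6773

£3.68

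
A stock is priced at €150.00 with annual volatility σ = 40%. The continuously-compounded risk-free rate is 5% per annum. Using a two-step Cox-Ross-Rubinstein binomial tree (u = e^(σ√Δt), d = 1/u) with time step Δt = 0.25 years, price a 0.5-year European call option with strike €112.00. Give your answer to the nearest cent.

CRR parameters: u = e^(σ√Δt) = e^(0.4·√0.25) = 1.2214, d = 1/u = 0.8187
Per-period rate: rΔt = 0.05·0.25 = 0.0125, so R = e^0.0125 = 1.0126
Risk-neutral probability p = (e^0.0125 − 0.8187)/(1.2214 − 0.8187) = 0.1938/0.4027 = 0.4814
Terminal stock prices: S_uu = 223.8, S_ud = 150, S_dd = 100.5
Terminal payoffs (S − K): max(111.8, 0) = 111.8, max(38, 0) = 38, max(-11.45, 0) = 0
Node u (S = 183.2): V_u = e^(−0.0125)·[0.4814·111.7737 + 0.5186·38.0000] = 72.6017
Node d (S = 122.8): V_d = e^(−0.0125)·[0.4814·38.0000 + 0.5186·0.0000] = 18.0661
Node 0 (S = 150): V_0 = e^(−0.0125)·[0.4814·72.6017 + 0.5186·18.0661] = 43.7692

€43.77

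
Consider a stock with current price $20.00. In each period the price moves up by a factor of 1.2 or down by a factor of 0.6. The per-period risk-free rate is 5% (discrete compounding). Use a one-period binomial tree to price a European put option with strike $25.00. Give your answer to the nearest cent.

Risk-neutral probability p = (1 + 0.05 − 0.6)/(1.2 − 0.6) = 0.4500/0.6000 = 0.7500
Terminal stock prices: S_u = 24, S_d = 12
Terminal payoffs (K − S): max(1, 0) = 1, max(13, 0) = 13
Node 0 (S = 20): V_0 = 1/1.05·[0.7500·1.0000 + 0.2500·13.0000] = 3.8095

$3.81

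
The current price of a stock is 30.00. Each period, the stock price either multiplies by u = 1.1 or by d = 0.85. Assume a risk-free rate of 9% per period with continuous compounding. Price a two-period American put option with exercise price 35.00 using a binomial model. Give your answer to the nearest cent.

5.00

Risk-neutral probability p = (e^0.09 − 0.85)/(1.1 − 0.85) = 0.2442/0.2500 = 0.9767
Terminal stock prices: S_uu = 36.3, S_ud = 28.05, S_dd = 21.67
Terminal payoffs (K − S): max(-1.3, 0) = 0, max(6.95, 0) = 6.95, max(13.33, 0) = 13.33
Node u (S = 33): continuation = e^(−0.09)·[0.9767·0.0000 + 0.0233·6.9500] = 0.1480; exercise value = 2.0000 > continuation, so V_u = 2.0000 (exercise)
Node d (S = 25.5): continuation = e^(−0.09)·[0.9767·6.9500 + 0.0233·13.3250] = 6.4876; exercise value = 9.5000 > continuation, so V_d = 9.5000 (exercise)
Node 0 (S = 30): continuation = e^(−0.09)·[0.9767·2.0000 + 0.0233·9.5000] = 1.9876; exercise value = 5.0000 > continuation, so V_0 = 5.0000 (exercise)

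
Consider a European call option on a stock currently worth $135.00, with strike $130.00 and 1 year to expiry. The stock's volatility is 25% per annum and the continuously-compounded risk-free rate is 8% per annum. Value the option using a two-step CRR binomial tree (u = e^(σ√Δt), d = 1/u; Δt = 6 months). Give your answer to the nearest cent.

$20.98

CRR parameters: u = e^(σ√Δt) = e^(0.25·√0.5) = 1.1934, d = 1/u = 0.8380
Per-period rate: rΔt = 0.08·0.5 = 0.04, so R = e^0.04 = 1.0408
Risk-neutral probability p = (e^0.04 − 0.8380)/(1.1934 − 0.8380) = 0.2028/0.3554 = 0.5708
Terminal stock prices: S_uu = 192.3, S_ud = 135, S_dd = 94.8
Terminal payoffs (S − K): max(62.26, 0) = 62.26, max(5, 0) = 5, max(-35.2, 0) = 0
Node u (S = 161.1): V_u = e^(−0.04)·[0.5708·62.2561 + 0.4292·5.0000] = 36.2016
Node d (S = 113.1): V_d = e^(−0.04)·[0.5708·5.0000 + 0.4292·0.0000] = 2.7419
Node 0 (S = 135): V_0 = e^(−0.04)·[0.5708·36.2016 + 0.4292·2.7419] = 20.9827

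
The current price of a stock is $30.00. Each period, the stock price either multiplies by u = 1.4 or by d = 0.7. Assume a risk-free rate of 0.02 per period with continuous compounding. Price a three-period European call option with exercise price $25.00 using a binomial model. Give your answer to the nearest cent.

$10.35

Risk-neutral probability p = (e^0.02 − 0.7)/(1.4 − 0.7) = 0.3202/0.7000 = 0.4574
Terminal stock prices: S_uuu = 82.32, S_uud = 41.16, S_udd = 20.58, S_ddd = 10.29
Terminal payoffs (S − K): max(57.32, 0) = 57.32, max(16.16, 0) = 16.16, max(-4.42, 0) = 0, max(-14.71, 0) = 0
Node uu (S = 58.8): V_uu = e^(−0.02)·[0.4574·57.3200 + 0.5426·16.1600] = 34.2950
Node ud (S = 29.4): V_ud = e^(−0.02)·[0.4574·16.1600 + 0.5426·0.0000] = 7.2457
Node dd (S = 14.7): V_dd = e^(−0.02)·[0.4574·0.0000 + 0.5426·0.0000] = 0.0000
Node u (S = 42): V_u = e^(−0.02)·[0.4574·34.2950 + 0.5426·7.2457] = 19.2304
Node d (S = 21): V_d = e^(−0.02)·[0.4574·7.2457 + 0.5426·0.0000] = 3.2488
Node 0 (S = 30): V_0 = e^(−0.02)·[0.4574·19.2304 + 0.5426·3.2488] = 10.3502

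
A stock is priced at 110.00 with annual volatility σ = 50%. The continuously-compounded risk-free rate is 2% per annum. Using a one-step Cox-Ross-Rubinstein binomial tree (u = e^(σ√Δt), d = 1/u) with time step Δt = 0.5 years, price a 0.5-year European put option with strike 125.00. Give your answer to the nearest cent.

CRR parameters: u = e^(σ√Δt) = e^(0.5·√0.5) = 1.4241, d = 1/u = 0.7022
Per-period rate: rΔt = 0.02·0.5 = 0.01, so R = e^0.01 = 1.0101
Risk-neutral probability p = (e^0.01 − 0.7022)/(1.4241 − 0.7022) = 0.3079/0.7219 = 0.4264
Terminal stock prices: S_u = 156.7, S_d = 77.24
Terminal payoffs (K − S): max(-31.65, 0) = 0, max(47.76, 0) = 47.76
Node 0 (S = 110): V_0 = e^(−0.01)·[0.4264·0.0000 + 0.5736·47.7593] = 27.1201

27.12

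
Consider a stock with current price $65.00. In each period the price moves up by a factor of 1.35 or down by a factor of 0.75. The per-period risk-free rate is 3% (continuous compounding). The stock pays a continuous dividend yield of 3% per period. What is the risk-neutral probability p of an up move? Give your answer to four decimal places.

Per-period risk-free factor R = e^0.03 = 1.0305; dividend-adjusted growth = e^(0.03−0.03) = 1.0000.
Risk-neutral probability p = (1.0000 − 0.75)/(1.35 − 0.75) = 0.2500/0.6000 = 0.4167

p = 0.4167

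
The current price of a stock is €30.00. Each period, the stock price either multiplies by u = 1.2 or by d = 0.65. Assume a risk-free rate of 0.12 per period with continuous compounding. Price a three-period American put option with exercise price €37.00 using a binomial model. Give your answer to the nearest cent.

Risk-neutral probability p = (e^0.12 − 0.65)/(1.2 − 0.65) = 0.4775/0.5500 = 0.8682
Terminal stock prices: S_uuu = 51.84, S_uud = 28.08, S_udd = 15.21, S_ddd = 8.239
Terminal payoffs (K − S): max(-14.84, 0) = 0, max(8.92, 0) = 8.92, max(21.79, 0) = 21.79, max(28.76, 0) = 28.76
Node uu (S = 43.2): continuation = e^(−0.12)·[0.8682·0.0000 + 0.1318·8.9200] = 1.0429; exercise value = 0.0000 ≤ continuation, so V_uu = 1.0429
Node ud (S = 23.4): continuation = e^(−0.12)·[0.8682·8.9200 + 0.1318·21.7900] = 9.4161; exercise value = 13.6000 > continuation, so V_ud = 13.6000 (exercise)
Node dd (S = 12.68): continuation = e^(−0.12)·[0.8682·21.7900 + 0.1318·28.7613] = 20.1411; exercise value = 24.3250 > continuation, so V_dd = 24.3250 (exercise)
Node u (S = 36): continuation = e^(−0.12)·[0.8682·1.0429 + 0.1318·13.6000] = 2.3931; exercise value = 1.0000 ≤ continuation, so V_u = 2.3931
Node d (S = 19.5): continuation = e^(−0.12)·[0.8682·13.6000 + 0.1318·24.3250] = 13.3161; exercise value = 17.5000 > continuation, so V_d = 17.5000 (exercise)
Node 0 (S = 30): continuation = e^(−0.12)·[0.8682·2.3931 + 0.1318·17.5000] = 3.8888; exercise value = 7.0000 > continuation, so V_0 = 7.0000 (exercise)

€7.00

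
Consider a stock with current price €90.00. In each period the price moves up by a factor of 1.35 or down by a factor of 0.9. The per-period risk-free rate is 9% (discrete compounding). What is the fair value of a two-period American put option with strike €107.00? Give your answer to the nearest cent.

€17.00

Risk-neutral probability p = (1 + 0.09 − 0.9)/(1.35 − 0.9) = 0.1900/0.4500 = 0.4222
Terminal stock prices: S_uu = 164, S_ud = 109.4, S_dd = 72.9
Terminal payoffs (K − S): max(-57.03, 0) = 0, max(-2.35, 0) = 0, max(34.1, 0) = 34.1
Node u (S = 121.5): continuation = 1/1.09·[0.4222·0.0000 + 0.5778·0.0000] = 0.0000; exercise value = 0.0000 ≤ continuation, so V_u = 0.0000
Node d (S = 81): continuation = 1/1.09·[0.4222·0.0000 + 0.5778·34.1000] = 18.0754; exercise value = 26.0000 > continuation, so V_d = 26.0000 (exercise)
Node 0 (S = 90): continuation = 1/1.09·[0.4222·0.0000 + 0.5778·26.0000] = 13.7819; exercise value = 17.0000 > continuation, so V_0 = 17.0000 (exercise)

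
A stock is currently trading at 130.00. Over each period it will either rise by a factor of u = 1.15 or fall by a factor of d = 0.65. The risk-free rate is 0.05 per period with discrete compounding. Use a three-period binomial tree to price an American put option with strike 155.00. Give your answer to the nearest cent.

26.60

Risk-neutral probability p = (1 + 0.05 − 0.65)/(1.15 − 0.65) = 0.4000/0.5000 = 0.8000
Terminal stock prices: S_uuu = 197.7, S_uud = 111.8, S_udd = 63.16, S_ddd = 35.7
Terminal payoffs (K − S): max(-42.71, 0) = 0, max(43.25, 0) = 43.25, max(91.84, 0) = 91.84, max(119.3, 0) = 119.3
Node uu (S = 171.9): continuation = 1/1.05·[0.8000·0.0000 + 0.2000·43.2488] = 8.2379; exercise value = 0.0000 ≤ continuation, so V_uu = 8.2379
Node ud (S = 97.17): continuation = 1/1.05·[0.8000·43.2488 + 0.2000·91.8362] = 50.4440; exercise value = 57.8250 > continuation, so V_ud = 57.8250 (exercise)
Node dd (S = 54.93): continuation = 1/1.05·[0.8000·91.8362 + 0.2000·119.2987] = 92.6940; exercise value = 100.0750 > continuation, so V_dd = 100.0750 (exercise)
Node u (S = 149.5): continuation = 1/1.05·[0.8000·8.2379 + 0.2000·57.8250] = 17.2907; exercise value = 5.5000 ≤ continuation, so V_u = 17.2907
Node d (S = 84.5): continuation = 1/1.05·[0.8000·57.8250 + 0.2000·100.0750] = 63.1190; exercise value = 70.5000 > continuation, so V_d = 70.5000 (exercise)
Node 0 (S = 130): continuation = 1/1.05·[0.8000·17.2907 + 0.2000·70.5000] = 26.6025; exercise value = 25.0000 ≤ continuation, so V_0 = 26.6025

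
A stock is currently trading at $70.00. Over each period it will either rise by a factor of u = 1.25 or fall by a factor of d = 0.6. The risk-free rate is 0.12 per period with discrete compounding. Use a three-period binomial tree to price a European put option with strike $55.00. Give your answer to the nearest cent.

$1.83

Risk-neutral probability p = (1 + 0.12 − 0.6)/(1.25 − 0.6) = 0.5200/0.6500 = 0.8000
Terminal stock prices: S_uuu = 136.7, S_uud = 65.62, S_udd = 31.5, S_ddd = 15.12
Terminal payoffs (K − S): max(-81.72, 0) = 0, max(-10.62, 0) = 0, max(23.5, 0) = 23.5, max(39.88, 0) = 39.88
Node uu (S = 109.4): V_uu = 1/1.12·[0.8000·0.0000 + 0.2000·0.0000] = 0.0000
Node ud (S = 52.5): V_ud = 1/1.12·[0.8000·0.0000 + 0.2000·23.5000] = 4.1964
Node dd (S = 25.2): V_dd = 1/1.12·[0.8000·23.5000 + 0.2000·39.8800] = 23.9071
Node u (S = 87.5): V_u = 1/1.12·[0.8000·0.0000 + 0.2000·4.1964] = 0.7494
Node d (S = 42): V_d = 1/1.12·[0.8000·4.1964 + 0.2000·23.9071] = 7.2666
Node 0 (S = 70): V_0 = 1/1.12·[0.8000·0.7494 + 0.2000·7.2666] = 1.8329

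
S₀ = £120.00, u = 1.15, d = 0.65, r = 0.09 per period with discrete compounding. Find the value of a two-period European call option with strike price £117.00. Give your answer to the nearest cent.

Risk-neutral probability p = (1 + 0.09 − 0.65)/(1.15 − 0.65) = 0.4400/0.5000 = 0.8800
Terminal stock prices: S_uu = 158.7, S_ud = 89.7, S_dd = 50.7
Terminal payoffs (S − K): max(41.7, 0) = 41.7, max(-27.3, 0) = 0, max(-66.3, 0) = 0
Node u (S = 138): V_u = 1/1.09·[0.8800·41.7000 + 0.1200·0.0000] = 33.6661
Node d (S = 78): V_d = 1/1.09·[0.8800·0.0000 + 0.1200·0.0000] = 0.0000
Node 0 (S = 120): V_0 = 1/1.09·[0.8800·33.6661 + 0.1200·0.0000] = 27.1799

£27.18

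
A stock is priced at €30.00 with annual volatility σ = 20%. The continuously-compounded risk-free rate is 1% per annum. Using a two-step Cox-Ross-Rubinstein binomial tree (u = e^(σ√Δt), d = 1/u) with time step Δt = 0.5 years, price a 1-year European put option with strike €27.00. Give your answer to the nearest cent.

€1.16

CRR parameters: u = e^(σ√Δt) = e^(0.2·√0.5) = 1.1519, d = 1/u = 0.8681
Per-period rate: rΔt = 0.01·0.5 = 0.005, so R = e^0.005 = 1.0050
Risk-neutral probability p = (e^0.005 − 0.8681)/(1.1519 − 0.8681) = 0.1369/0.2838 = 0.4824
Terminal stock prices: S_uu = 39.81, S_ud = 30, S_dd = 22.61
Terminal payoffs (K − S): max(-12.81, 0) = 0, max(-3, 0) = 0, max(4.391, 0) = 4.391
Node u (S = 34.56): V_u = e^(−0.005)·[0.4824·0.0000 + 0.5176·0.0000] = 0.0000
Node d (S = 26.04): V_d = e^(−0.005)·[0.4824·0.0000 + 0.5176·4.3909] = 2.2615
Node 0 (S = 30): V_0 = e^(−0.005)·[0.4824·0.0000 + 0.5176·2.2615] = 1.1648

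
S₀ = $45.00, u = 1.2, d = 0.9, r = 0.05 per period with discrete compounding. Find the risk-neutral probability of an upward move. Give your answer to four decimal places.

Risk-neutral probability p = (1 + 0.05 − 0.9)/(1.2 − 0.9) = 0.1500/0.3000 = 0.5000

p = 0.5000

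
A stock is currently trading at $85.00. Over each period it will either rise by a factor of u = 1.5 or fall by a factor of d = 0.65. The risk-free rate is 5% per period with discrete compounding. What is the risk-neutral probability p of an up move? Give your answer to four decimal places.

Risk-neutral probability p = (1 + 0.05 − 0.65)/(1.5 − 0.65) = 0.4000/0.8500 = 0.4706

p = 0.4706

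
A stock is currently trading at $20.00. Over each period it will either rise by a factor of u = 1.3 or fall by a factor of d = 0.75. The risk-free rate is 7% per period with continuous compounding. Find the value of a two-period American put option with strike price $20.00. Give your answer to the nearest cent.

Risk-neutral probability p = (e^0.07 − 0.75)/(1.3 − 0.75) = 0.3225/0.5500 = 0.5864
Terminal stock prices: S_uu = 33.8, S_ud = 19.5, S_dd = 11.25
Terminal payoffs (K − S): max(-13.8, 0) = 0, max(0.5, 0) = 0.5, max(8.75, 0) = 8.75
Node u (S = 26): continuation = e^(−0.07)·[0.5864·0.0000 + 0.4136·0.5000] = 0.1928; exercise value = 0.0000 ≤ continuation, so V_u = 0.1928
Node d (S = 15): continuation = e^(−0.07)·[0.5864·0.5000 + 0.4136·8.7500] = 3.6479; exercise value = 5.0000 > continuation, so V_d = 5.0000 (exercise)
Node 0 (S = 20): continuation = e^(−0.07)·[0.5864·0.1928 + 0.4136·5.0000] = 2.0337; exercise value = 0.0000 ≤ continuation, so V_0 = 2.0337

$2.03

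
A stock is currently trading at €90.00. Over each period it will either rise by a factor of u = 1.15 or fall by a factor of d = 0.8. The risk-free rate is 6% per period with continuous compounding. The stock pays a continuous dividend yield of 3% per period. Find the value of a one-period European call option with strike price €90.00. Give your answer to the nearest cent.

€8.37

Per-period risk-free factor R = e^0.06 = 1.0618; dividend-adjusted growth = e^(0.06−0.03) = 1.0305.
Risk-neutral probability p = (1.0305 − 0.8)/(1.15 − 0.8) = 0.2305/0.3500 = 0.6584
Terminal stock prices: S_u = 103.5, S_d = 72
Terminal payoffs (S − K): max(13.5, 0) = 13.5, max(-18, 0) = 0
Node 0 (S = 90): V_0 = e^(−0.06)·[0.6584·13.5000 + 0.3416·0.0000] = 8.3713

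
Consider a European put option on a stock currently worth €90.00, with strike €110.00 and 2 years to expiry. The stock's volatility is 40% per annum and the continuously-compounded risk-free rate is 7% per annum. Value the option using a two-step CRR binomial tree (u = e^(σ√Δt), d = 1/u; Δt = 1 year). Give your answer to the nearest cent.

CRR parameters: u = e^(σ√Δt) = e^(0.4·√1) = 1.4918, d = 1/u = 0.6703
Per-period rate: rΔt = 0.07·1 = 0.07, so R = e^0.07 = 1.0725
Risk-neutral probability p = (e^0.07 − 0.6703)/(1.4918 − 0.6703) = 0.4022/0.8215 = 0.4896
Terminal stock prices: S_uu = 200.3, S_ud = 90, S_dd = 40.44
Terminal payoffs (K − S): max(-90.3, 0) = 0, max(20, 0) = 20, max(69.56, 0) = 69.56
Node u (S = 134.3): V_u = e^(−0.07)·[0.4896·0.0000 + 0.5104·20.0000] = 9.5183
Node d (S = 60.33): V_d = e^(−0.07)·[0.4896·20.0000 + 0.5104·69.5604] = 42.2345
Node 0 (S = 90): V_0 = e^(−0.07)·[0.4896·9.5183 + 0.5104·42.2345] = 24.4450

€24.45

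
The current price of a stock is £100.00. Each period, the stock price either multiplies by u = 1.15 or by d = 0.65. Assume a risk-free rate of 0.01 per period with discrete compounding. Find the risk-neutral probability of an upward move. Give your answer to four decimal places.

Risk-neutral probability p = (1 + 0.01 − 0.65)/(1.15 − 0.65) = 0.3600/0.5000 = 0.7200

p = 0.7200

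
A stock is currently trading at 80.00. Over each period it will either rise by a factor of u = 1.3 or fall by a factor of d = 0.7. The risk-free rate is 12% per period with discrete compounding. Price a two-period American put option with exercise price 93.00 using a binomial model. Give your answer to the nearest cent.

13.29

Risk-neutral probability p = (1 + 0.12 − 0.7)/(1.3 − 0.7) = 0.4200/0.6000 = 0.7000
Terminal stock prices: S_uu = 135.2, S_ud = 72.8, S_dd = 39.2
Terminal payoffs (K − S): max(-42.2, 0) = 0, max(20.2, 0) = 20.2, max(53.8, 0) = 53.8
Node u (S = 104): continuation = 1/1.12·[0.7000·0.0000 + 0.3000·20.2000] = 5.4107; exercise value = 0.0000 ≤ continuation, so V_u = 5.4107
Node d (S = 56): continuation = 1/1.12·[0.7000·20.2000 + 0.3000·53.8000] = 27.0357; exercise value = 37.0000 > continuation, so V_d = 37.0000 (exercise)
Node 0 (S = 80): continuation = 1/1.12·[0.7000·5.4107 + 0.3000·37.0000] = 13.2924; exercise value = 13.0000 ≤ continuation, so V_0 = 13.2924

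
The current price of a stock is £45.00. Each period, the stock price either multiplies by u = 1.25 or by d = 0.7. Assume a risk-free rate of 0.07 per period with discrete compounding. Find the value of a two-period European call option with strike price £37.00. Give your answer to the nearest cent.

Risk-neutral probability p = (1 + 0.07 − 0.7)/(1.25 − 0.7) = 0.3700/0.5500 = 0.6727
Terminal stock prices: S_uu = 70.31, S_ud = 39.38, S_dd = 22.05
Terminal payoffs (S − K): max(33.31, 0) = 33.31, max(2.375, 0) = 2.375, max(-14.95, 0) = 0
Node u (S = 56.25): V_u = 1/1.07·[0.6727·33.3125 + 0.3273·2.3750] = 21.6706
Node d (S = 31.5): V_d = 1/1.07·[0.6727·2.3750 + 0.3273·0.0000] = 1.4932
Node 0 (S = 45): V_0 = 1/1.07·[0.6727·21.6706 + 0.3273·1.4932] = 14.0814

£14.08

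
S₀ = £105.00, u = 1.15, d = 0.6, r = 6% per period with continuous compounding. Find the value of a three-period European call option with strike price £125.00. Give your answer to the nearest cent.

£17.16

Risk-neutral probability p = (e^0.06 − 0.6)/(1.15 − 0.6) = 0.4618/0.5500 = 0.8397
Terminal stock prices: S_uuu = 159.7, S_uud = 83.32, S_udd = 43.47, S_ddd = 22.68
Terminal payoffs (S − K): max(34.69, 0) = 34.69, max(-41.68, 0) = 0, max(-81.53, 0) = 0, max(-102.3, 0) = 0
Node uu (S = 138.9): V_uu = e^(−0.06)·[0.8397·34.6919 + 0.1603·0.0000] = 27.4344
Node ud (S = 72.45): V_ud = e^(−0.06)·[0.8397·0.0000 + 0.1603·0.0000] = 0.0000
Node dd (S = 37.8): V_dd = e^(−0.06)·[0.8397·0.0000 + 0.1603·0.0000] = 0.0000
Node u (S = 120.7): V_u = e^(−0.06)·[0.8397·27.4344 + 0.1603·0.0000] = 21.6952
Node d (S = 63): V_d = e^(−0.06)·[0.8397·0.0000 + 0.1603·0.0000] = 0.0000
Node 0 (S = 105): V_0 = e^(−0.06)·[0.8397·21.6952 + 0.1603·0.0000] = 17.1566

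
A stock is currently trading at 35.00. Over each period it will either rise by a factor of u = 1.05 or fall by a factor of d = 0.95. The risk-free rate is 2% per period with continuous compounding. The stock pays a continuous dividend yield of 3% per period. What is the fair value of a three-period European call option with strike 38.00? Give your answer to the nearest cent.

0.15

Per-period risk-free factor R = e^0.02 = 1.0202; dividend-adjusted growth = e^(0.02−0.03) = 0.9900.
Risk-neutral probability p = (0.9900 − 0.95)/(1.05 − 0.95) = 0.0400/0.1000 = 0.4005
Terminal stock prices: S_uuu = 40.52, S_uud = 36.66, S_udd = 33.17, S_ddd = 30.01
Terminal payoffs (S − K): max(2.517, 0) = 2.517, max(-1.342, 0) = 0, max(-4.833, 0) = 0, max(-7.992, 0) = 0
Node uu (S = 38.59): V_uu = e^(−0.02)·[0.4005·2.5169 + 0.5995·0.0000] = 0.9880
Node ud (S = 34.91): V_ud = e^(−0.02)·[0.4005·0.0000 + 0.5995·0.0000] = 0.0000
Node dd (S = 31.59): V_dd = e^(−0.02)·[0.4005·0.0000 + 0.5995·0.0000] = 0.0000
Node u (S = 36.75): V_u = e^(−0.02)·[0.4005·0.9880 + 0.5995·0.0000] = 0.3879
Node d (S = 33.25): V_d = e^(−0.02)·[0.4005·0.0000 + 0.5995·0.0000] = 0.0000
Node 0 (S = 35): V_0 = e^(−0.02)·[0.4005·0.3879 + 0.5995·0.0000] = 0.1523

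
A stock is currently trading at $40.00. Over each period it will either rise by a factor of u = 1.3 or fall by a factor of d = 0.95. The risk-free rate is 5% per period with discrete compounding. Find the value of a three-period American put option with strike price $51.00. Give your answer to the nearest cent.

$11.00

Risk-neutral probability p = (1 + 0.05 − 0.95)/(1.3 − 0.95) = 0.1000/0.3500 = 0.2857
Terminal stock prices: S_uuu = 87.88, S_uud = 64.22, S_udd = 46.93, S_ddd = 34.29
Terminal payoffs (K − S): max(-36.88, 0) = 0, max(-13.22, 0) = 0, max(4.07, 0) = 4.07, max(16.71, 0) = 16.71
Node uu (S = 67.6): continuation = 1/1.05·[0.2857·0.0000 + 0.7143·0.0000] = 0.0000; exercise value = 0.0000 ≤ continuation, so V_uu = 0.0000
Node ud (S = 49.4): continuation = 1/1.05·[0.2857·0.0000 + 0.7143·4.0700] = 2.7687; exercise value = 1.6000 ≤ continuation, so V_ud = 2.7687
Node dd (S = 36.1): continuation = 1/1.05·[0.2857·4.0700 + 0.7143·16.7050] = 12.4714; exercise value = 14.9000 > continuation, so V_dd = 14.9000 (exercise)
Node u (S = 52): continuation = 1/1.05·[0.2857·0.0000 + 0.7143·2.7687] = 1.8835; exercise value = 0.0000 ≤ continuation, so V_u = 1.8835
Node d (S = 38): continuation = 1/1.05·[0.2857·2.7687 + 0.7143·14.9000] = 10.8894; exercise value = 13.0000 > continuation, so V_d = 13.0000 (exercise)
Node 0 (S = 40): continuation = 1/1.05·[0.2857·1.8835 + 0.7143·13.0000] = 9.3560; exercise value = 11.0000 > continuation, so V_0 = 11.0000 (exercise)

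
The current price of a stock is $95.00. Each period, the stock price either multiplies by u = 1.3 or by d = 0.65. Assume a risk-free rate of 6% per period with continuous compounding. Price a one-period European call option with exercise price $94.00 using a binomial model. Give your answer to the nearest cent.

$17.60

Risk-neutral probability p = (e^0.06 − 0.65)/(1.3 − 0.65) = 0.4118/0.6500 = 0.6336
Terminal stock prices: S_u = 123.5, S_d = 61.75
Terminal payoffs (S − K): max(29.5, 0) = 29.5, max(-32.25, 0) = 0
Node 0 (S = 95): V_0 = e^(−0.06)·[0.6336·29.5000 + 0.3664·0.0000] = 17.6026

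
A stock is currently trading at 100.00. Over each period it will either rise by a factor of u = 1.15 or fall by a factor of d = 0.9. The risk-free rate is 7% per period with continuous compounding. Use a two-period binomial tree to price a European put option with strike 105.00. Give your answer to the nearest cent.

Risk-neutral probability p = (e^0.07 − 0.9)/(1.15 − 0.9) = 0.1725/0.2500 = 0.6900
Terminal stock prices: S_uu = 132.2, S_ud = 103.5, S_dd = 81
Terminal payoffs (K − S): max(-27.25, 0) = 0, max(1.5, 0) = 1.5, max(24, 0) = 24
Node u (S = 115): V_u = e^(−0.07)·[0.6900·0.0000 + 0.3100·1.5000] = 0.4335
Node d (S = 90): V_d = e^(−0.07)·[0.6900·1.5000 + 0.3100·24.0000] = 7.9014
Node 0 (S = 100): V_0 = e^(−0.07)·[0.6900·0.4335 + 0.3100·7.9014] = 2.5625

2.56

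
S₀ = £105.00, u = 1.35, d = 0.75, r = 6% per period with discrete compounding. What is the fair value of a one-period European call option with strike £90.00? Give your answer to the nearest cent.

Risk-neutral probability p = (1 + 0.06 − 0.75)/(1.35 − 0.75) = 0.3100/0.6000 = 0.5167
Terminal stock prices: S_u = 141.8, S_d = 78.75
Terminal payoffs (S − K): max(51.75, 0) = 51.75, max(-11.25, 0) = 0
Node 0 (S = 105): V_0 = 1/1.06·[0.5167·51.7500 + 0.4833·0.0000] = 25.2241

£25.22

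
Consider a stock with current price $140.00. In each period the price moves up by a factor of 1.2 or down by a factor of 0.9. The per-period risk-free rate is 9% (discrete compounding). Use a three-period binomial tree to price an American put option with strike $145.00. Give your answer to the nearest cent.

$6.98

Risk-neutral probability p = (1 + 0.09 − 0.9)/(1.2 − 0.9) = 0.1900/0.3000 = 0.6333
Terminal stock prices: S_uuu = 241.9, S_uud = 181.4, S_udd = 136.1, S_ddd = 102.1
Terminal payoffs (K − S): max(-96.92, 0) = 0, max(-36.44, 0) = 0, max(8.92, 0) = 8.92, max(42.94, 0) = 42.94
Node uu (S = 201.6): continuation = 1/1.09·[0.6333·0.0000 + 0.3667·0.0000] = 0.0000; exercise value = 0.0000 ≤ continuation, so V_uu = 0.0000
Node ud (S = 151.2): continuation = 1/1.09·[0.6333·0.0000 + 0.3667·8.9200] = 3.0006; exercise value = 0.0000 ≤ continuation, so V_ud = 3.0006
Node dd (S = 113.4): continuation = 1/1.09·[0.6333·8.9200 + 0.3667·42.9400] = 19.6275; exercise value = 31.6000 > continuation, so V_dd = 31.6000 (exercise)
Node u (S = 168): continuation = 1/1.09·[0.6333·0.0000 + 0.3667·3.0006] = 1.0094; exercise value = 0.0000 ≤ continuation, so V_u = 1.0094
Node d (S = 126): continuation = 1/1.09·[0.6333·3.0006 + 0.3667·31.6000] = 12.3734; exercise value = 19.0000 > continuation, so V_d = 19.0000 (exercise)
Node 0 (S = 140): continuation = 1/1.09·[0.6333·1.0094 + 0.3667·19.0000] = 6.9779; exercise value = 5.0000 ≤ continuation, so V_0 = 6.9779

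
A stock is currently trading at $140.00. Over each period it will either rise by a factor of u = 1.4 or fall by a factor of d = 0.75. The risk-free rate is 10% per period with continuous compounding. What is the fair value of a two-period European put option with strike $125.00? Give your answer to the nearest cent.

$7.79

Risk-neutral probability p = (e^0.1 − 0.75)/(1.4 − 0.75) = 0.3552/0.6500 = 0.5464
Terminal stock prices: S_uu = 274.4, S_ud = 147, S_dd = 78.75
Terminal payoffs (K − S): max(-149.4, 0) = 0, max(-22, 0) = 0, max(46.25, 0) = 46.25
Node u (S = 196): V_u = e^(−0.1)·[0.5464·0.0000 + 0.4536·0.0000] = 0.0000
Node d (S = 105): V_d = e^(−0.1)·[0.5464·0.0000 + 0.4536·46.2500] = 18.9819
Node 0 (S = 140): V_0 = e^(−0.1)·[0.5464·0.0000 + 0.4536·18.9819] = 7.7905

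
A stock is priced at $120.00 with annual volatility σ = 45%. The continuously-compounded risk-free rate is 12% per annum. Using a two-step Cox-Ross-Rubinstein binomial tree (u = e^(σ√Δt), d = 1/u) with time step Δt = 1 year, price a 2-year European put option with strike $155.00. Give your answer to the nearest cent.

$32.47

CRR parameters: u = e^(σ√Δt) = e^(0.45·√1) = 1.5683, d = 1/u = 0.6376
Per-period rate: rΔt = 0.12·1 = 0.12, so R = e^0.12 = 1.1275
Risk-neutral probability p = (e^0.12 − 0.6376)/(1.5683 − 0.6376) = 0.4899/0.9307 = 0.5264
Terminal stock prices: S_uu = 295.2, S_ud = 120, S_dd = 48.79
Terminal payoffs (K − S): max(-140.2, 0) = 0, max(35, 0) = 35, max(106.2, 0) = 106.2
Node u (S = 188.2): V_u = e^(−0.12)·[0.5264·0.0000 + 0.4736·35.0000] = 14.7030
Node d (S = 76.52): V_d = e^(−0.12)·[0.5264·35.0000 + 0.4736·106.2116] = 60.9573
Node 0 (S = 120): V_0 = e^(−0.12)·[0.5264·14.7030 + 0.4736·60.9573] = 32.4712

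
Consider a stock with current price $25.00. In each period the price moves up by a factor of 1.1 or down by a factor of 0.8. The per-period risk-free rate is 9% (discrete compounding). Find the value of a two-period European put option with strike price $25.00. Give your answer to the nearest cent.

Risk-neutral probability p = (1 + 0.09 − 0.8)/(1.1 − 0.8) = 0.2900/0.3000 = 0.9667
Terminal stock prices: S_uu = 30.25, S_ud = 22, S_dd = 16
Terminal payoffs (K − S): max(-5.25, 0) = 0, max(3, 0) = 3, max(9, 0) = 9
Node u (S = 27.5): V_u = 1/1.09·[0.9667·0.0000 + 0.0333·3.0000] = 0.0917
Node d (S = 20): V_d = 1/1.09·[0.9667·3.0000 + 0.0333·9.0000] = 2.9358
Node 0 (S = 25): V_0 = 1/1.09·[0.9667·0.0917 + 0.0333·2.9358] = 0.1711

$0.17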